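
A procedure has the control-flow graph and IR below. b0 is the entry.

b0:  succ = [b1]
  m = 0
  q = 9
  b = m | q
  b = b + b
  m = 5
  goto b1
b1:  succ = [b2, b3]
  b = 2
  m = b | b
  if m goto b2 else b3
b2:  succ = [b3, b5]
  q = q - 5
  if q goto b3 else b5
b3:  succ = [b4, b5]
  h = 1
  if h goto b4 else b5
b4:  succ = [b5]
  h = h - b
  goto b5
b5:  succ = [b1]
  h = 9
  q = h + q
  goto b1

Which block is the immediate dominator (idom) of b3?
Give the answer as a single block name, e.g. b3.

Answer: b1

Analysis:
idom tree: b1←b0 b2←b1 b3←b1 b4←b3 b5←b1
Dom∩ at merges:
  b1: preds {b0,b5}: {b0} ∩ {b0,b1,b5} = {b0}; idom=b0
  b3: preds {b1,b2}: {b0,b1} ∩ {b0,b1,b2} = {b0,b1}; idom=b1
  b5: preds {b2,b3,b4}: {b0,b1,b2} ∩ {b0,b1,b3} ∩ {b0,b1,b3,b4} = {b0,b1}; idom=b1

idom(b3) = b1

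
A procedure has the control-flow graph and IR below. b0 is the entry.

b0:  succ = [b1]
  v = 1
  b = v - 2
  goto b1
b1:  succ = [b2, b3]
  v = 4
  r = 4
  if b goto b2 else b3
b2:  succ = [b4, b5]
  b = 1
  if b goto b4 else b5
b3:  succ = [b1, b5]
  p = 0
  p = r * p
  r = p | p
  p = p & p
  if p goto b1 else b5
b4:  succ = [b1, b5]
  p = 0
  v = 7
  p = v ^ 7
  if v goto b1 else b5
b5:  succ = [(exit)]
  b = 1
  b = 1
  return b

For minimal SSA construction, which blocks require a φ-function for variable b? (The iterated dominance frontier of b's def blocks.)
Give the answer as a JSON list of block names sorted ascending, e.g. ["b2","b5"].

idom tree: b1←b0 b2←b1 b3←b1 b4←b2 b5←b1
Dom at joins:
  b1: preds {b0,b3,b4}: {b0} ∩ {b0,b1,b3} ∩ {b0,b1,b2,b4} = {b0}; idom=b0
  b5: preds {b2,b3,b4}: {b0,b1,b2} ∩ {b0,b1,b3} ∩ {b0,b1,b2,b4} = {b0,b1}; idom=b1

DF derivation:
  join b1 pred b0: · stop@b0
  join b1 pred b3: b3→b1 stop@b0
  join b1 pred b4: b4→b2→b1 stop@b0
  join b5 pred b2: b2 stop@b1
  join b5 pred b3: b3 stop@b1
  join b5 pred b4: b4→b2 stop@b1
  b0 → ∅
  b1 → {b1}
  b2 → {b1,b5}
  b3 → {b1,b5}
  b4 → {b1,b5}
  b5 → ∅

φ for b: defs {b0,b2,b5}
  DF⁺ = {b1,b5}

Answer: ["b1", "b5"]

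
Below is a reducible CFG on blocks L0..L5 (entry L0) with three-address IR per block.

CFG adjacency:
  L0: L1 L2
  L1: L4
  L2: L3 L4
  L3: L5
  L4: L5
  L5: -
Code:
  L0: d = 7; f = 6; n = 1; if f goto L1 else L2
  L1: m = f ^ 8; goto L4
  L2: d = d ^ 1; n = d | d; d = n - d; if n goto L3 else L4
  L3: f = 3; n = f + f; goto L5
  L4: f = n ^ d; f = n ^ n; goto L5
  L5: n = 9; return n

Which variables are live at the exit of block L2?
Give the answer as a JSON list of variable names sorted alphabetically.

Answer: ["d", "n"]

Derivation:
Per-block:
  L0: def={d,f,n} ue=∅
  L1: def={m} ue={f}
  L2: def={d,n} ue={d}
  L3: def={f,n} ue=∅
  L4: def={f} ue={d,n}
  L5: def={n} ue=∅

Backward fixpoint:
  L0 li=∅ lo={d,f,n}
  L1 li={d,f,n} lo={d,n}
  L2 li={d} lo={d,n}
  L3 li=∅ lo=∅
  L4 li={d,n} lo=∅
  L5 li=∅ lo=∅

live-out(L2) = ["d", "n"]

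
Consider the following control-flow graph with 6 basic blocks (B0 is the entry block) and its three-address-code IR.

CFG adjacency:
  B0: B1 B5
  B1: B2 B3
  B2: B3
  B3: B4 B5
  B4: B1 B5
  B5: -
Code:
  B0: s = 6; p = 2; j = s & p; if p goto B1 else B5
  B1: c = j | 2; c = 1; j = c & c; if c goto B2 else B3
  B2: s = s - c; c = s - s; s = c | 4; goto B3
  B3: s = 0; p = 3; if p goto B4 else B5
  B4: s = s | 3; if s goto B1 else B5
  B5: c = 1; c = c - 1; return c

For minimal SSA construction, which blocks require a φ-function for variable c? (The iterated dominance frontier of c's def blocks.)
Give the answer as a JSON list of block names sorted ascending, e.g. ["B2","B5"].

idom tree: B1←B0 B2←B1 B3←B1 B4←B3 B5←B0
Dom∩ at merges:
  B1: preds {B0,B4}: {B0} ∩ {B0,B1,B3,B4} = {B0}; idom=B0
  B3: preds {B1,B2}: {B0,B1} ∩ {B0,B1,B2} = {B0,B1}; idom=B1
  B5: preds {B0,B3,B4}: {B0} ∩ {B0,B1,B3} ∩ {B0,B1,B3,B4} = {B0}; idom=B0

DF derivation:
  join B1 pred B0: · stop@B0
  join B1 pred B4: B4→B3→B1 stop@B0
  join B3 pred B1: · stop@B1
  join B3 pred B2: B2 stop@B1
  join B5 pred B0: · stop@B0
  join B5 pred B3: B3→B1 stop@B0
  join B5 pred B4: B4→B3→B1 stop@B0
  B0 → ∅
  B1 → {B1,B5}
  B2 → {B3}
  B3 → {B1,B5}
  B4 → {B1,B5}
  B5 → ∅

φ for c: defs {B1,B2,B5}
  DF⁺ = {B1,B3,B5}

Answer: ["B1", "B3", "B5"]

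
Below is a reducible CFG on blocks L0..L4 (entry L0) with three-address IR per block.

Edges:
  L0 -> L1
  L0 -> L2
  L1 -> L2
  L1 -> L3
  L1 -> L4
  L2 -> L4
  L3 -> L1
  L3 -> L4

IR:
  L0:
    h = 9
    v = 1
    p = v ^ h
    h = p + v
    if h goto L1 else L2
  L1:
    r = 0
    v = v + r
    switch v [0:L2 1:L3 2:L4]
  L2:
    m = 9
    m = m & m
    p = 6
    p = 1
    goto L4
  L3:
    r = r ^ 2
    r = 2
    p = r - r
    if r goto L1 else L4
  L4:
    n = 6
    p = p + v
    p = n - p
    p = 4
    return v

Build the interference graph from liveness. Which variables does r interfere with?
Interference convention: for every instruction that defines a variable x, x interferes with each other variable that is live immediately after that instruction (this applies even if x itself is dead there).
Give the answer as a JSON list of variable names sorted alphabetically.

Per-block:
  L0 def {h,p,v} use ∅
  L1 def {r,v} use {v}
  L2 def {m,p} use ∅
  L3 def {p,r} use {r}
  L4 def {n,p} use {p,v}

Liveness:
  L0: in=∅ out={p,v}
  L1: in={p,v} out={p,r,v}
  L2: in={v} out={p,v}
  L3: in={r,v} out={p,v}
  L4: in={p,v} out=∅

Conflict graph:
  h — {p,v}
  m — {v}
  n — {p,v}
  p — {h,n,r,v}
  r — {p,v}
  v — {h,m,n,p,r}

N(r) = ["p", "v"]

Answer: ["p", "v"]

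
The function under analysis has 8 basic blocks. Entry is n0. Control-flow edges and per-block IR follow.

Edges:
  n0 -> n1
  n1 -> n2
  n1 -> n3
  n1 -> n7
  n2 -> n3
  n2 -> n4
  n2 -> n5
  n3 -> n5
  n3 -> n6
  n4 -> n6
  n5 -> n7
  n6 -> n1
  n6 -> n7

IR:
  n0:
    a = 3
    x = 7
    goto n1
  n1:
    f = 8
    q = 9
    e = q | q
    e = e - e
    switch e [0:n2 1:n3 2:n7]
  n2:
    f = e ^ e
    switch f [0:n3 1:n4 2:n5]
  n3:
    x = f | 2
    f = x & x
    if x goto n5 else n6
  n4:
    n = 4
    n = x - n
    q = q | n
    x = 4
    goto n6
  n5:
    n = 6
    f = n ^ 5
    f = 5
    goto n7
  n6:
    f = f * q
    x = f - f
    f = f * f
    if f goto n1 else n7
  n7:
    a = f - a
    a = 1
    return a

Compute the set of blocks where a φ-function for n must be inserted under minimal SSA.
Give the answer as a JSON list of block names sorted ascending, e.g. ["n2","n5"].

idom tree: n1←n0 n2←n1 n3←n1 n4←n2 n5←n1 n6←n1 n7←n1
Join-block Dom:
  n1: preds {n0,n6}: {n0} ∩ {n0,n1,n6} = {n0}; idom=n0
  n3: preds {n1,n2}: {n0,n1} ∩ {n0,n1,n2} = {n0,n1}; idom=n1
  n5: preds {n2,n3}: {n0,n1,n2} ∩ {n0,n1,n3} = {n0,n1}; idom=n1
  n6: preds {n3,n4}: {n0,n1,n3} ∩ {n0,n1,n2,n4} = {n0,n1}; idom=n1
  n7: preds {n1,n5,n6}: {n0,n1} ∩ {n0,n1,n5} ∩ {n0,n1,n6} = {n0,n1}; idom=n1

Frontier:
  join n1 pred n0: · stop@n0
  join n1 pred n6: n6→n1 stop@n0
  join n3 pred n1: · stop@n1
  join n3 pred n2: n2 stop@n1
  join n5 pred n2: n2 stop@n1
  join n5 pred n3: n3 stop@n1
  join n6 pred n3: n3 stop@n1
  join n6 pred n4: n4→n2 stop@n1
  join n7 pred n1: · stop@n1
  join n7 pred n5: n5 stop@n1
  join n7 pred n6: n6 stop@n1
  n0 → ∅
  n1 → {n1}
  n2 → {n3,n5,n6}
  n3 → {n5,n6}
  n4 → {n6}
  n5 → {n7}
  n6 → {n1,n7}
  n7 → ∅

φ for n: defs {n4,n5}
  DF⁺ = {n1,n6,n7}

Answer: ["n1", "n6", "n7"]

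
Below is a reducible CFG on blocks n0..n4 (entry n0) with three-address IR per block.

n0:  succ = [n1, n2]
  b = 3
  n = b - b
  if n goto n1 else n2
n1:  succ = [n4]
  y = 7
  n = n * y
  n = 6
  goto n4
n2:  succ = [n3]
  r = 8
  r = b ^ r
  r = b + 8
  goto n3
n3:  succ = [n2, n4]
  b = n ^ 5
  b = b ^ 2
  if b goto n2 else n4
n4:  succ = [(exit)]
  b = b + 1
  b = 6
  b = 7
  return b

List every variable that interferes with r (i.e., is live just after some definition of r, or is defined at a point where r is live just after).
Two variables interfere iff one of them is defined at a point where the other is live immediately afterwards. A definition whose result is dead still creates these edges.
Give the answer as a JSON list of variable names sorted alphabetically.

Per-block:
  n0 def {b,n} use ∅
  n1 def {n,y} use {n}
  n2 def {r} use {b}
  n3 def {b} use {n}
  n4 def {b} use {b}

Liveness:
  n0: in=∅ out={b,n}
  n1: in={b,n} out={b}
  n2: in={b,n} out={n}
  n3: in={n} out={b,n}
  n4: in={b} out=∅

Conflict graph:
  b↔{n,r,y}
  n↔{b,r,y}
  r↔{b,n}
  y↔{b,n}

N(r) = ["b", "n"]

Answer: ["b", "n"]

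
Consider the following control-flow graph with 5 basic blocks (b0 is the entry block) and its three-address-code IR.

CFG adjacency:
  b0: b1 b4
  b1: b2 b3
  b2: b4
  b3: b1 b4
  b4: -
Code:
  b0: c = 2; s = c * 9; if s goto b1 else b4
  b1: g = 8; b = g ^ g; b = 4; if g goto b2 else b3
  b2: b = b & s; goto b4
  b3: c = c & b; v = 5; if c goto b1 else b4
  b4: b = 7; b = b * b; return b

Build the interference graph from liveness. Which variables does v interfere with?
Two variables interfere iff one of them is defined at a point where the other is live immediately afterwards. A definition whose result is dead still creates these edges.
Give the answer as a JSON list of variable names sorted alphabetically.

Block summaries:
  b0: {c,s} / ∅
  b1: {b,g} / ∅
  b2: {b} / {b,s}
  b3: {c,v} / {b,c}
  b4: {b} / ∅

Liveness:
  b0 li=∅ lo={c,s}
  b1 li={c,s} lo={b,c,s}
  b2 li={b,s} lo=∅
  b3 li={b,c,s} lo={c,s}
  b4 li=∅ lo=∅

Interfere edges:
  b — {c,g,s}
  c — {b,g,s,v}
  g — {b,c,s}
  s — {b,c,g,v}
  v — {c,s}

N(v) = ["c", "s"]

Answer: ["c", "s"]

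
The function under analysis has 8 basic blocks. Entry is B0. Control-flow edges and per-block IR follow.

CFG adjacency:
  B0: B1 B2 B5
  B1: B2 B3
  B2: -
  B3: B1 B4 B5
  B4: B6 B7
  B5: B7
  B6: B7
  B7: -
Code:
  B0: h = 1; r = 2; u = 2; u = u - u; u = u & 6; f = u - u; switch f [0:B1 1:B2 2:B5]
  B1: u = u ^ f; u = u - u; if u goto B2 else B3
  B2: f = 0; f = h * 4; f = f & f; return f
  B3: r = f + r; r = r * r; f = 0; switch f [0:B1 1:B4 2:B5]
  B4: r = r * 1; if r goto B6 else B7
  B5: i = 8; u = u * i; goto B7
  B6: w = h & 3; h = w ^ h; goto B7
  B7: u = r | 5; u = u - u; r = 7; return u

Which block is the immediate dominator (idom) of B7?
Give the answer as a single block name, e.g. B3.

idom tree: B1←B0 B2←B0 B3←B1 B4←B3 B5←B0 B6←B4 B7←B0
Dom∩ at merges:
  B1: preds {B0,B3}: {B0} ∩ {B0,B1,B3} = {B0}; idom=B0
  B2: preds {B0,B1}: {B0} ∩ {B0,B1} = {B0}; idom=B0
  B5: preds {B0,B3}: {B0} ∩ {B0,B1,B3} = {B0}; idom=B0
  B7: preds {B4,B5,B6}: {B0,B1,B3,B4} ∩ {B0,B5} ∩ {B0,B1,B3,B4,B6} = {B0}; idom=B0

idom(B7) = B0

Answer: B0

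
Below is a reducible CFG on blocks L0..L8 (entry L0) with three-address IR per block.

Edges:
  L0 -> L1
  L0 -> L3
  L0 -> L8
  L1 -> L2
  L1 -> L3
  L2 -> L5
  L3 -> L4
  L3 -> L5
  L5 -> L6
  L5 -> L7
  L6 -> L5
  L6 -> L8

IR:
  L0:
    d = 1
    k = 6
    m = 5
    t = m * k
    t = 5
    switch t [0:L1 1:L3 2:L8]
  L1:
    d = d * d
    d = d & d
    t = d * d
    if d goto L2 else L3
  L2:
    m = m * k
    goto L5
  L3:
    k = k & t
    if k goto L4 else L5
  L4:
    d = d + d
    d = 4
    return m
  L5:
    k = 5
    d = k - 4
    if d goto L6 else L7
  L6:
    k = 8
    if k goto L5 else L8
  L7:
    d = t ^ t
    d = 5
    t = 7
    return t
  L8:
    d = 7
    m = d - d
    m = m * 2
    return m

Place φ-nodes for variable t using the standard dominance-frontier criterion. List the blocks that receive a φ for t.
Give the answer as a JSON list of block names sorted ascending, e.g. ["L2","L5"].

Answer: ["L3", "L5", "L8"]

Working:
idom tree: L1←L0 L2←L1 L3←L0 L4←L3 L5←L0 L6←L5 L7←L5 L8←L0
Dom∩ at merges:
  L3: preds {L0,L1}: {L0} ∩ {L0,L1} = {L0}; idom=L0
  L5: preds {L2,L3,L6}: {L0,L1,L2} ∩ {L0,L3} ∩ {L0,L5,L6} = {L0}; idom=L0
  L8: preds {L0,L6}: {L0} ∩ {L0,L5,L6} = {L0}; idom=L0

Frontier:
  L3←L0: walk · to L0
  L3←L1: walk L1 to L0
  L5←L2: walk L2→L1 to L0
  L5←L3: walk L3 to L0
  L5←L6: walk L6→L5 to L0
  L8←L0: walk · to L0
  L8←L6: walk L6→L5 to L0
  L0: DF=∅
  L1: DF={L3,L5}
  L2: DF={L5}
  L3: DF={L5}
  L4: DF=∅
  L5: DF={L5,L8}
  L6: DF={L5,L8}
  L7: DF=∅
  L8: DF=∅

φ for t: defs {L0,L1,L7}
  DF⁺ = {L3,L5,L8}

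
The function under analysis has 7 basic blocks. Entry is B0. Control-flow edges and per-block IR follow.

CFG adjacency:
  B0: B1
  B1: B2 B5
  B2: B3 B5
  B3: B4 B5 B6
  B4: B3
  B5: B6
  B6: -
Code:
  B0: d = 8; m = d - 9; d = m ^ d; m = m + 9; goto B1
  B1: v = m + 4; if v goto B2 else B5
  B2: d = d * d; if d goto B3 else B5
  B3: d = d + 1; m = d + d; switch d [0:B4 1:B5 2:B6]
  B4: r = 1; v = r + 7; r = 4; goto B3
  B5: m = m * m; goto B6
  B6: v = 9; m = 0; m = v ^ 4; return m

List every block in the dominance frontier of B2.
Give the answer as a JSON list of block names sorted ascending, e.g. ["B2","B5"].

idom tree: B1←B0 B2←B1 B3←B2 B4←B3 B5←B1 B6←B1
Dom at joins:
  B3: preds {B2,B4}: {B0,B1,B2} ∩ {B0,B1,B2,B3,B4} = {B0,B1,B2}; idom=B2
  B5: preds {B1,B2,B3}: {B0,B1} ∩ {B0,B1,B2} ∩ {B0,B1,B2,B3} = {B0,B1}; idom=B1
  B6: preds {B3,B5}: {B0,B1,B2,B3} ∩ {B0,B1,B5} = {B0,B1}; idom=B1

Frontier:
  B3←B2: walk · to B2
  B3←B4: walk B4→B3 to B2
  B5←B1: walk · to B1
  B5←B2: walk B2 to B1
  B5←B3: walk B3→B2 to B1
  B6←B3: walk B3→B2 to B1
  B6←B5: walk B5 to B1
  B0 → ∅
  B1 → ∅
  B2 → {B5,B6}
  B3 → {B3,B5,B6}
  B4 → {B3}
  B5 → {B6}
  B6 → ∅

DF(B2) = ["B5", "B6"]

Answer: ["B5", "B6"]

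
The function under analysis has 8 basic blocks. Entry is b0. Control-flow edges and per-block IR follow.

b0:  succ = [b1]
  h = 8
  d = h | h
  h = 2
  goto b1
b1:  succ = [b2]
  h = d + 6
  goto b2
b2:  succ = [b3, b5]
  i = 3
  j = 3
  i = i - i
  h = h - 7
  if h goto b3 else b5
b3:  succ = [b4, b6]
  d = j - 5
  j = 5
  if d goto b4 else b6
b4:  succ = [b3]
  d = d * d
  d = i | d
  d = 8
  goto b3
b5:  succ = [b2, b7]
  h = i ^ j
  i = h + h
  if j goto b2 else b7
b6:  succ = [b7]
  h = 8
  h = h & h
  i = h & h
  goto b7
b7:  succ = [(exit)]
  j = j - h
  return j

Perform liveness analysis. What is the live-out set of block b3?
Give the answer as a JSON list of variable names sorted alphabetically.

def/use:
  b0 def {d,h} use ∅
  b1 def {h} use {d}
  b2 def {h,i,j} use {h}
  b3 def {d,j} use {j}
  b4 def {d} use {d,i}
  b5 def {h,i} use {i,j}
  b6 def {h,i} use ∅
  b7 def {j} use {h,j}

Liveness:
  live b0: ∅→{d}
  live b1: {d}→{h}
  live b2: {h}→{i,j}
  live b3: {i,j}→{d,i,j}
  live b4: {d,i,j}→{i,j}
  live b5: {i,j}→{h,j}
  live b6: {j}→{h,j}
  live b7: {h,j}→∅

live-out(b3) = ["d", "i", "j"]

Answer: ["d", "i", "j"]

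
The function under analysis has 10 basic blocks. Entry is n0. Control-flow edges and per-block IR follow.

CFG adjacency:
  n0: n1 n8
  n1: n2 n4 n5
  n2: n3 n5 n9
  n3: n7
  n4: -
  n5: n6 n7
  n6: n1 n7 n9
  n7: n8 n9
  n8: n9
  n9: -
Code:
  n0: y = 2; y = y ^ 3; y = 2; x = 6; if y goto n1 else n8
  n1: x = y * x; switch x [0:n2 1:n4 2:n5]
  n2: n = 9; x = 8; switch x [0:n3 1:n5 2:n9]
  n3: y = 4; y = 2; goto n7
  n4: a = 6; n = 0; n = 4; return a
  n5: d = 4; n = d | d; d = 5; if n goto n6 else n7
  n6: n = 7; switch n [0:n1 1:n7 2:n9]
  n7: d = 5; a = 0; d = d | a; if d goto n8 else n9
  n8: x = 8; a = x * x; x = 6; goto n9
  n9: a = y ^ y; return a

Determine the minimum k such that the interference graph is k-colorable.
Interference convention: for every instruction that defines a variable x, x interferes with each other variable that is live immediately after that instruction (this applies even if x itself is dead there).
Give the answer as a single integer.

def/use:
  n0: def={x,y} ue=∅
  n1: def={x} ue={x,y}
  n2: def={n,x} ue=∅
  n3: def={y} ue=∅
  n4: def={a,n} ue=∅
  n5: def={d,n} ue=∅
  n6: def={n} ue=∅
  n7: def={a,d} ue=∅
  n8: def={a,x} ue=∅
  n9: def={a} ue={y}

Liveness:
  n0: in=∅ out={x,y}
  n1: in={x,y} out={x,y}
  n2: in={y} out={x,y}
  n3: in=∅ out={y}
  n4: in=∅ out=∅
  n5: in={x,y} out={x,y}
  n6: in={x,y} out={x,y}
  n7: in={y} out={y}
  n8: in={y} out={y}
  n9: in={y} out=∅

Interfere edges:
  a — {d,n,y}
  d — {a,n,x,y}
  n — {a,d,x,y}
  x — {d,n,y}
  y — {a,d,n,x}

Registers:
  clique {a,d,n,y} ⇒ need ≥ 4
  assign a→r3 d→r0 n→r1 x→r3 y→r2 — no edge inside a register ⇒ χ ≤ 4
  χ = 4

Answer: 4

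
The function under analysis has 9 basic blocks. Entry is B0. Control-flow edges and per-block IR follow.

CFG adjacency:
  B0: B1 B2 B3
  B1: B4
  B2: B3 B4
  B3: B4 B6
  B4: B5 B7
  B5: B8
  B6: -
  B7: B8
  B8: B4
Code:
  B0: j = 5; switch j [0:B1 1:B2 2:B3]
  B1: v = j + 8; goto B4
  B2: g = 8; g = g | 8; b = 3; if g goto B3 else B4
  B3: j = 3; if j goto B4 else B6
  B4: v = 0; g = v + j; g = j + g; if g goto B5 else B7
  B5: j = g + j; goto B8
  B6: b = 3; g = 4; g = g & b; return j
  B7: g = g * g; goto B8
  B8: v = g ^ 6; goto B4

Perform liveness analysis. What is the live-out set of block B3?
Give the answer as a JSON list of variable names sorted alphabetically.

def/use:
  B0 def {j} use ∅
  B1 def {v} use {j}
  B2 def {b,g} use ∅
  B3 def {j} use ∅
  B4 def {g,v} use {j}
  B5 def {j} use {g,j}
  B6 def {b,g} use {j}
  B7 def {g} use {g}
  B8 def {v} use {g}

Live sets:
  live B0: ∅→{j}
  live B1: {j}→{j}
  live B2: {j}→{j}
  live B3: ∅→{j}
  live B4: {j}→{g,j}
  live B5: {g,j}→{g,j}
  live B6: {j}→∅
  live B7: {g,j}→{g,j}
  live B8: {g,j}→{j}

live-out(B3) = ["j"]

Answer: ["j"]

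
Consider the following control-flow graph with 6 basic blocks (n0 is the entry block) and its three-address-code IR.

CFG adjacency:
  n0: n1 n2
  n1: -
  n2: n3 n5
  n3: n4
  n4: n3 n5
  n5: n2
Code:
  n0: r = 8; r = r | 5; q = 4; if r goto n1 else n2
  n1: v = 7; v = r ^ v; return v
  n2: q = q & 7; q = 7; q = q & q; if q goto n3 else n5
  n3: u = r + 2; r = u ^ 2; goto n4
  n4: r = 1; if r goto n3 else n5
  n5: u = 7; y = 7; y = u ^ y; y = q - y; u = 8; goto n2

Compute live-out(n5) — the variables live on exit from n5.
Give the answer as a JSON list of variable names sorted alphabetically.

Per-block:
  n0 def {q,r} use ∅
  n1 def {v} use {r}
  n2 def {q} use {q}
  n3 def {r,u} use {r}
  n4 def {r} use ∅
  n5 def {u,y} use {q}

Live sets:
  n0: in=∅ out={q,r}
  n1: in={r} out=∅
  n2: in={q,r} out={q,r}
  n3: in={q,r} out={q}
  n4: in={q} out={q,r}
  n5: in={q,r} out={q,r}

live-out(n5) = ["q", "r"]

Answer: ["q", "r"]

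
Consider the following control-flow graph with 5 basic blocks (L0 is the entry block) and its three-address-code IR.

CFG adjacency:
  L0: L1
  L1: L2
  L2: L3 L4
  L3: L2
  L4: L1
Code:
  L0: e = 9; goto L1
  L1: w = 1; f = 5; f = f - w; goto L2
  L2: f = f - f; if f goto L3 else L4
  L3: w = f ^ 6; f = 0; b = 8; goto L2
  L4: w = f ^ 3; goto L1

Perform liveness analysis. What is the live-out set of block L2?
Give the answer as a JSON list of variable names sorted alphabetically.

def/use:
  L0: {e} / ∅
  L1: {f,w} / ∅
  L2: {f} / {f}
  L3: {b,f,w} / {f}
  L4: {w} / {f}

Backward fixpoint:
  L0: in=∅ out=∅
  L1: in=∅ out={f}
  L2: in={f} out={f}
  L3: in={f} out={f}
  L4: in={f} out=∅

live-out(L2) = ["f"]

Answer: ["f"]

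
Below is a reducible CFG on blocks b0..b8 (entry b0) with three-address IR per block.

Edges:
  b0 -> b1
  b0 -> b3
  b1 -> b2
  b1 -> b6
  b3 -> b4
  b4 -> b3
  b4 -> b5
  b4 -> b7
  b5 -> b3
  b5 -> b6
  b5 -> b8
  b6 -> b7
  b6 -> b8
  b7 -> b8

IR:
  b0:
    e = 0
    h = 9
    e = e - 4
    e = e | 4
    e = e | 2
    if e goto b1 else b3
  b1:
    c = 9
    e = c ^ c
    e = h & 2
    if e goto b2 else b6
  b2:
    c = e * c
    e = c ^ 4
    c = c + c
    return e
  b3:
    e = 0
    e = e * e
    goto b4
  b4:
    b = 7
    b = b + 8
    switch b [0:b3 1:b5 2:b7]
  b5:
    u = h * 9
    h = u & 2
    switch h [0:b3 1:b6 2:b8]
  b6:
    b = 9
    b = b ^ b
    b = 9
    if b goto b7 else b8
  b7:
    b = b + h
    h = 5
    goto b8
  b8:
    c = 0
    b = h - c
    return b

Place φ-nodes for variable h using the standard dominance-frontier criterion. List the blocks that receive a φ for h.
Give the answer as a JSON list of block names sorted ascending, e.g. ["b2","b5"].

idom tree: b1←b0 b2←b1 b3←b0 b4←b3 b5←b4 b6←b0 b7←b0 b8←b0
Dom at joins:
  b3: preds {b0,b4,b5}: {b0} ∩ {b0,b3,b4} ∩ {b0,b3,b4,b5} = {b0}; idom=b0
  b6: preds {b1,b5}: {b0,b1} ∩ {b0,b3,b4,b5} = {b0}; idom=b0
  b7: preds {b4,b6}: {b0,b3,b4} ∩ {b0,b6} = {b0}; idom=b0
  b8: preds {b5,b6,b7}: {b0,b3,b4,b5} ∩ {b0,b6} ∩ {b0,b7} = {b0}; idom=b0

Frontier:
  join b3 pred b0: · stop@b0
  join b3 pred b4: b4→b3 stop@b0
  join b3 pred b5: b5→b4→b3 stop@b0
  join b6 pred b1: b1 stop@b0
  join b6 pred b5: b5→b4→b3 stop@b0
  join b7 pred b4: b4→b3 stop@b0
  join b7 pred b6: b6 stop@b0
  join b8 pred b5: b5→b4→b3 stop@b0
  join b8 pred b6: b6 stop@b0
  join b8 pred b7: b7 stop@b0
  b0 → ∅
  b1 → {b6}
  b2 → ∅
  b3 → {b3,b6,b7,b8}
  b4 → {b3,b6,b7,b8}
  b5 → {b3,b6,b8}
  b6 → {b7,b8}
  b7 → {b8}
  b8 → ∅

φ for h: defs {b0,b5,b7}
  DF⁺ = {b3,b6,b7,b8}

Answer: ["b3", "b6", "b7", "b8"]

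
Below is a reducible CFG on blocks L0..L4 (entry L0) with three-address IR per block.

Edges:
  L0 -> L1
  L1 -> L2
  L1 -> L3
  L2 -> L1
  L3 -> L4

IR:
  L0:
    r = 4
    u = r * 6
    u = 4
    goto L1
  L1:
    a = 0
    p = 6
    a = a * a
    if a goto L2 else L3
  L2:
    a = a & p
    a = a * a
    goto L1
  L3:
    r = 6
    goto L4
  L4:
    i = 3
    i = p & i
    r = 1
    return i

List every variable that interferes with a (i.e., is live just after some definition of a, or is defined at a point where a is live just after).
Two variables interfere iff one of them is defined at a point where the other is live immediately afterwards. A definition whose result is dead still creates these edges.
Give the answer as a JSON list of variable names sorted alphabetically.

Answer: ["p"]

Derivation:
Block summaries:
  L0: {r,u} / ∅
  L1: {a,p} / ∅
  L2: {a} / {a,p}
  L3: {r} / ∅
  L4: {i,r} / {p}

Liveness:
  L0 li=∅ lo=∅
  L1 li=∅ lo={a,p}
  L2 li={a,p} lo=∅
  L3 li={p} lo={p}
  L4 li={p} lo=∅

Interfere edges:
  a↔{p}
  i↔{p,r}
  p↔{a,i,r}
  r↔{i,p}
  u↔∅

N(a) = ["p"]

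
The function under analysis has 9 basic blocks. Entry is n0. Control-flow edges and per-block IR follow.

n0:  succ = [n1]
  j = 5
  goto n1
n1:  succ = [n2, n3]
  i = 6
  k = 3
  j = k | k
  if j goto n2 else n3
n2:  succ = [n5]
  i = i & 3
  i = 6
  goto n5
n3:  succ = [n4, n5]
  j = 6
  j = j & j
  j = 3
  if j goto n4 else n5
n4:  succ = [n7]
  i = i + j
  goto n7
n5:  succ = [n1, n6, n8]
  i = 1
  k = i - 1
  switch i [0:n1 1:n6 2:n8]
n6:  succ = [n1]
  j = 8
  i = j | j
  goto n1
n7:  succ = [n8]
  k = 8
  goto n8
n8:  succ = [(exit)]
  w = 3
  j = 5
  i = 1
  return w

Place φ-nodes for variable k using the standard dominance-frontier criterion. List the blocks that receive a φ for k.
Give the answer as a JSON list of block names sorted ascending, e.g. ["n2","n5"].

idom tree: n1←n0 n2←n1 n3←n1 n4←n3 n5←n1 n6←n5 n7←n4 n8←n1
Join-block Dom:
  n1: preds {n0,n5,n6}: {n0} ∩ {n0,n1,n5} ∩ {n0,n1,n5,n6} = {n0}; idom=n0
  n5: preds {n2,n3}: {n0,n1,n2} ∩ {n0,n1,n3} = {n0,n1}; idom=n1
  n8: preds {n5,n7}: {n0,n1,n5} ∩ {n0,n1,n3,n4,n7} = {n0,n1}; idom=n1

DF derivation:
  join n1 pred n0: · stop@n0
  join n1 pred n5: n5→n1 stop@n0
  join n1 pred n6: n6→n5→n1 stop@n0
  join n5 pred n2: n2 stop@n1
  join n5 pred n3: n3 stop@n1
  join n8 pred n5: n5 stop@n1
  join n8 pred n7: n7→n4→n3 stop@n1
  n0: DF=∅
  n1: DF={n1}
  n2: DF={n5}
  n3: DF={n5,n8}
  n4: DF={n8}
  n5: DF={n1,n8}
  n6: DF={n1}
  n7: DF={n8}
  n8: DF=∅

φ for k: defs {n1,n5,n7}
  DF⁺ = {n1,n8}

Answer: ["n1", "n8"]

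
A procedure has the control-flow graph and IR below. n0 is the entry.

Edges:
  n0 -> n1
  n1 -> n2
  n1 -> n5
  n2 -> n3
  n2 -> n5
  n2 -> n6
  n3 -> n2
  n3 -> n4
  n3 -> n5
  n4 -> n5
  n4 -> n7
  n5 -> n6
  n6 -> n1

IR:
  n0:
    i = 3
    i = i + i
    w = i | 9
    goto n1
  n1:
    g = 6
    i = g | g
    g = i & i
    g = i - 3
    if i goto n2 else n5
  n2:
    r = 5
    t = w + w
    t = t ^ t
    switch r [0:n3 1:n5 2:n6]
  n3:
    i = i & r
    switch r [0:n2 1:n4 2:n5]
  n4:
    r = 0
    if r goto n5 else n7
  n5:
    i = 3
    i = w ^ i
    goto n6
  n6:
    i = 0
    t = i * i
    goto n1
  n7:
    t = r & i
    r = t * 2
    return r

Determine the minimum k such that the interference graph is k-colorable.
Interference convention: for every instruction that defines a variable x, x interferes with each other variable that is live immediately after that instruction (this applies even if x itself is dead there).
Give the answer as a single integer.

Per-block:
  n0 def {i,w} use ∅
  n1 def {g,i} use ∅
  n2 def {r,t} use {w}
  n3 def {i} use {i,r}
  n4 def {r} use ∅
  n5 def {i} use {w}
  n6 def {i,t} use ∅
  n7 def {r,t} use {i,r}

Live sets:
  n0 li=∅ lo={w}
  n1 li={w} lo={i,w}
  n2 li={i,w} lo={i,r,w}
  n3 li={i,r,w} lo={i,w}
  n4 li={i,w} lo={i,r,w}
  n5 li={w} lo={w}
  n6 li={w} lo={w}
  n7 li={i,r} lo=∅

Conflict graph:
  g — {i,w}
  i — {g,r,t,w}
  r — {i,t,w}
  t — {i,r,w}
  w — {g,i,r,t}

Registers:
  {i,r,t,w} pairwise interfere (4-clique) ⇒ χ ≥ 4
  assign g→c2 i→c0 r→c2 t→c3 w→c1 — no edge inside a register ⇒ χ ≤ 4
  χ = 4

Answer: 4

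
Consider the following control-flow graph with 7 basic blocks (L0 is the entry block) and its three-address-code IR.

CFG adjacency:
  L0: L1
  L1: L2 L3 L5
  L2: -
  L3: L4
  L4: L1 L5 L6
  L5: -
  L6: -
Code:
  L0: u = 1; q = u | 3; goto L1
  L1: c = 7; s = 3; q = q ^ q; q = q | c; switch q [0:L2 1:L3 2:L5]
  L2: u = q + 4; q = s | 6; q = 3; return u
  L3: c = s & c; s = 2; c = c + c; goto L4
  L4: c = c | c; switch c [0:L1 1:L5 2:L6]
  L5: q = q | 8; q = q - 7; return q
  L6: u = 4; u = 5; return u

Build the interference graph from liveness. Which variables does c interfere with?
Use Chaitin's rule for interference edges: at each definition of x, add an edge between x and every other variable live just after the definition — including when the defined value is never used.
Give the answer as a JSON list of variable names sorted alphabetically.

Answer: ["q", "s"]

Working:
Block summaries:
  L0: {q,u} / ∅
  L1: {c,q,s} / {q}
  L2: {q,u} / {q,s}
  L3: {c,s} / {c,s}
  L4: {c} / {c}
  L5: {q} / {q}
  L6: {u} / ∅

Live sets:
  live L0: ∅→{q}
  live L1: {q}→{c,q,s}
  live L2: {q,s}→∅
  live L3: {c,q,s}→{c,q}
  live L4: {c,q}→{q}
  live L5: {q}→∅
  live L6: ∅→∅

Interfere edges:
  c↔{q,s}
  q↔{c,s,u}
  s↔{c,q,u}
  u↔{q,s}

N(c) = ["q", "s"]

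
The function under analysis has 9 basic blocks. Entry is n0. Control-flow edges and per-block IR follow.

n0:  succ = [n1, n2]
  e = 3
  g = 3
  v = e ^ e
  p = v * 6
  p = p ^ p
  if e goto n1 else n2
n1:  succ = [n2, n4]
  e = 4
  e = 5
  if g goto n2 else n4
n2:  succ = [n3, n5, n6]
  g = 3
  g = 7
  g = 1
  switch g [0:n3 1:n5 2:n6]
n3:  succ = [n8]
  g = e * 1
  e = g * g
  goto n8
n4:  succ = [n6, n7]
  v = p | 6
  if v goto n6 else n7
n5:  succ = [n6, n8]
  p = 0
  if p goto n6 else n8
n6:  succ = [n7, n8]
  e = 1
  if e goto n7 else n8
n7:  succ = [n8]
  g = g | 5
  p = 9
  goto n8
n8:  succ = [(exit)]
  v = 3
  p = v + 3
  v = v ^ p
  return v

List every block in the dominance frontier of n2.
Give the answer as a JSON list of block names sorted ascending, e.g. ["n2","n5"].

idom tree: n1←n0 n2←n0 n3←n2 n4←n1 n5←n2 n6←n0 n7←n0 n8←n0
Join-block Dom:
  n2: preds {n0,n1}: {n0} ∩ {n0,n1} = {n0}; idom=n0
  n6: preds {n2,n4,n5}: {n0,n2} ∩ {n0,n1,n4} ∩ {n0,n2,n5} = {n0}; idom=n0
  n7: preds {n4,n6}: {n0,n1,n4} ∩ {n0,n6} = {n0}; idom=n0
  n8: preds {n3,n5,n6,n7}: {n0,n2,n3} ∩ {n0,n2,n5} ∩ {n0,n6} ∩ {n0,n7} = {n0}; idom=n0

DF walk-up:
  n2←n0: walk · to n0
  n2←n1: walk n1 to n0
  n6←n2: walk n2 to n0
  n6←n4: walk n4→n1 to n0
  n6←n5: walk n5→n2 to n0
  n7←n4: walk n4→n1 to n0
  n7←n6: walk n6 to n0
  n8←n3: walk n3→n2 to n0
  n8←n5: walk n5→n2 to n0
  n8←n6: walk n6 to n0
  n8←n7: walk n7 to n0
  DF(n0)=∅
  DF(n1)={n2,n6,n7}
  DF(n2)={n6,n8}
  DF(n3)={n8}
  DF(n4)={n6,n7}
  DF(n5)={n6,n8}
  DF(n6)={n7,n8}
  DF(n7)={n8}
  DF(n8)=∅

DF(n2) = ["n6", "n8"]

Answer: ["n6", "n8"]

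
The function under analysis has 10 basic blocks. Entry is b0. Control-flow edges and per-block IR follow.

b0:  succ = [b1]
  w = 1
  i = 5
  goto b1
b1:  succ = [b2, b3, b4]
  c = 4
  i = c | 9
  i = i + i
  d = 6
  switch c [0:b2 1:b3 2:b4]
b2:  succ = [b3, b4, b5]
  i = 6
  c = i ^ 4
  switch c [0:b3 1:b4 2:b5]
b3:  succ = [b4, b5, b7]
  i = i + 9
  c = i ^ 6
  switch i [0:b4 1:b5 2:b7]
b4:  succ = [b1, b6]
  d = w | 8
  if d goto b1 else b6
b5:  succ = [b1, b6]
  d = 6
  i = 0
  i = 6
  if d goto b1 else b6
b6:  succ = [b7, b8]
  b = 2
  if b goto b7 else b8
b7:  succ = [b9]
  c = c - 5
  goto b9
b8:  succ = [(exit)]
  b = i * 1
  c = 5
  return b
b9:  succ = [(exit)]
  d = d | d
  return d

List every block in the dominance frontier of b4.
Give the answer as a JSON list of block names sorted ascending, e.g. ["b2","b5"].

Answer: ["b1", "b6"]

Analysis:
idom tree: b1←b0 b2←b1 b3←b1 b4←b1 b5←b1 b6←b1 b7←b1 b8←b6 b9←b7
Dom at joins:
  b1: preds {b0,b4,b5}: {b0} ∩ {b0,b1,b4} ∩ {b0,b1,b5} = {b0}; idom=b0
  b3: preds {b1,b2}: {b0,b1} ∩ {b0,b1,b2} = {b0,b1}; idom=b1
  b4: preds {b1,b2,b3}: {b0,b1} ∩ {b0,b1,b2} ∩ {b0,b1,b3} = {b0,b1}; idom=b1
  b5: preds {b2,b3}: {b0,b1,b2} ∩ {b0,b1,b3} = {b0,b1}; idom=b1
  b6: preds {b4,b5}: {b0,b1,b4} ∩ {b0,b1,b5} = {b0,b1}; idom=b1
  b7: preds {b3,b6}: {b0,b1,b3} ∩ {b0,b1,b6} = {b0,b1}; idom=b1

Frontier:
  b1←b0: walk · to b0
  b1←b4: walk b4→b1 to b0
  b1←b5: walk b5→b1 to b0
  b3←b1: walk · to b1
  b3←b2: walk b2 to b1
  b4←b1: walk · to b1
  b4←b2: walk b2 to b1
  b4←b3: walk b3 to b1
  b5←b2: walk b2 to b1
  b5←b3: walk b3 to b1
  b6←b4: walk b4 to b1
  b6←b5: walk b5 to b1
  b7←b3: walk b3 to b1
  b7←b6: walk b6 to b1
  DF(b0)=∅
  DF(b1)={b1}
  DF(b2)={b3,b4,b5}
  DF(b3)={b4,b5,b7}
  DF(b4)={b1,b6}
  DF(b5)={b1,b6}
  DF(b6)={b7}
  DF(b7)=∅
  DF(b8)=∅
  DF(b9)=∅

DF(b4) = ["b1", "b6"]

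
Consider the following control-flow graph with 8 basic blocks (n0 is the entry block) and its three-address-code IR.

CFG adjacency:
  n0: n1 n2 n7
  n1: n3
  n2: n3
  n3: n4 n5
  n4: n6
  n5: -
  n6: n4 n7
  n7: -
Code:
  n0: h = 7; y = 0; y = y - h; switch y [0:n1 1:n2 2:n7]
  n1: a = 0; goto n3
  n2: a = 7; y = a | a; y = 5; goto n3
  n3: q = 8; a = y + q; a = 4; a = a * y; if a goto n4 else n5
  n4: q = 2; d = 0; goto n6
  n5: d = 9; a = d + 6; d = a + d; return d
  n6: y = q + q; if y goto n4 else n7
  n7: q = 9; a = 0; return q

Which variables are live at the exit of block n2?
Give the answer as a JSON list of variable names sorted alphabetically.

def/use:
  n0: {h,y} / ∅
  n1: {a} / ∅
  n2: {a,y} / ∅
  n3: {a,q} / {y}
  n4: {d,q} / ∅
  n5: {a,d} / ∅
  n6: {y} / {q}
  n7: {a,q} / ∅

Live sets:
  live n0: ∅→{y}
  live n1: {y}→{y}
  live n2: ∅→{y}
  live n3: {y}→∅
  live n4: ∅→{q}
  live n5: ∅→∅
  live n6: {q}→∅
  live n7: ∅→∅

live-out(n2) = ["y"]

Answer: ["y"]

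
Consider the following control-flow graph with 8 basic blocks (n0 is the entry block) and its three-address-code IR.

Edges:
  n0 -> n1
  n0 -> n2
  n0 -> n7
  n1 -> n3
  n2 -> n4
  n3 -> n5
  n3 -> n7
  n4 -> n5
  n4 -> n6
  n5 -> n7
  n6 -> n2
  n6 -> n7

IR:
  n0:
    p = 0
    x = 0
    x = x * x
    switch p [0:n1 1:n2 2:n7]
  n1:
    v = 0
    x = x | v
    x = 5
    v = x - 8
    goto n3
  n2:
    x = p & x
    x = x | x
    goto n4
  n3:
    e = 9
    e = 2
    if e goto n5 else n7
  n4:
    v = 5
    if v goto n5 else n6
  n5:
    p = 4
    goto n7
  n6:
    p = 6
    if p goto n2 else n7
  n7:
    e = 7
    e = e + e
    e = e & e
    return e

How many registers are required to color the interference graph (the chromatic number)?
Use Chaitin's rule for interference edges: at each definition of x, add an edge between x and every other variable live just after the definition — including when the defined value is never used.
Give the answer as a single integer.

def/use:
  n0 def {p,x} use ∅
  n1 def {v,x} use {x}
  n2 def {x} use {p,x}
  n3 def {e} use ∅
  n4 def {v} use ∅
  n5 def {p} use ∅
  n6 def {p} use ∅
  n7 def {e} use ∅

Liveness:
  live n0: ∅→{p,x}
  live n1: {x}→∅
  live n2: {p,x}→{x}
  live n3: ∅→∅
  live n4: {x}→{x}
  live n5: ∅→∅
  live n6: {x}→{p,x}
  live n7: ∅→∅

Conflict graph:
  e — ∅
  p — {x}
  v — {x}
  x — {p,v}

Chromatic number:
  lower bound: {p,x} mutually conflict ⇒ χ ≥ 2
  2-colouring: c0={e,x}  c1={p,v}
  χ = 2

Answer: 2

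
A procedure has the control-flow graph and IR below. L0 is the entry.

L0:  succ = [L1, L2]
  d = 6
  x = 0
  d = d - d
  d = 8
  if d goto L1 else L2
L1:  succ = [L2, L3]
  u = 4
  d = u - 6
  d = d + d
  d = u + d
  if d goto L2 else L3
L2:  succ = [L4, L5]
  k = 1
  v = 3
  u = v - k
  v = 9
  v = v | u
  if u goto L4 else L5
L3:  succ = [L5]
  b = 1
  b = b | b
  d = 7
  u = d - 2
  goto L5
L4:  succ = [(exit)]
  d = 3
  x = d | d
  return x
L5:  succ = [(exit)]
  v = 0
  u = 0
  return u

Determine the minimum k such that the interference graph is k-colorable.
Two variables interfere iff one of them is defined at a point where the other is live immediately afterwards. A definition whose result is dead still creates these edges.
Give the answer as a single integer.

Answer: 2

Derivation:
Block summaries:
  L0: {d,x} / ∅
  L1: {d,u} / ∅
  L2: {k,u,v} / ∅
  L3: {b,d,u} / ∅
  L4: {d,x} / ∅
  L5: {u,v} / ∅

Liveness:
  L0: in=∅ out=∅
  L1: in=∅ out=∅
  L2: in=∅ out=∅
  L3: in=∅ out=∅
  L4: in=∅ out=∅
  L5: in=∅ out=∅

Conflict graph:
  b: ∅
  d: {u,x}
  k: {v}
  u: {d,v}
  v: {k,u}
  x: {d}

Colouring:
  clique {d,u} ⇒ need ≥ 2
  2-colouring: r0={b,d,v}  r1={k,u,x}
  χ = 2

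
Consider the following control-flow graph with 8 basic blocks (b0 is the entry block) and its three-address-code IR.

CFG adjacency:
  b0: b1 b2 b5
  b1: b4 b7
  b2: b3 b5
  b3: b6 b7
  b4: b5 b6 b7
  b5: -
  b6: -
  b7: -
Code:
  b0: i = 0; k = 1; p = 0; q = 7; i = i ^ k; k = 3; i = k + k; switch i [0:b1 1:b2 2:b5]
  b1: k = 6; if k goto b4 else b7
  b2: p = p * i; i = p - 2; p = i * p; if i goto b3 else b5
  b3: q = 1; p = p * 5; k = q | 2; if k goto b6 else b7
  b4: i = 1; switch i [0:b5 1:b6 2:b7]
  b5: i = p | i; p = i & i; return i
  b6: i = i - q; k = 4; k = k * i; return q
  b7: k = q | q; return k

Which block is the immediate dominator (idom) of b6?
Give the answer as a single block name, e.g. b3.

Answer: b0

Derivation:
idom tree: b1←b0 b2←b0 b3←b2 b4←b1 b5←b0 b6←b0 b7←b0
Dom at joins:
  b5: preds {b0,b2,b4}: {b0} ∩ {b0,b2} ∩ {b0,b1,b4} = {b0}; idom=b0
  b6: preds {b3,b4}: {b0,b2,b3} ∩ {b0,b1,b4} = {b0}; idom=b0
  b7: preds {b1,b3,b4}: {b0,b1} ∩ {b0,b2,b3} ∩ {b0,b1,b4} = {b0}; idom=b0

idom(b6) = b0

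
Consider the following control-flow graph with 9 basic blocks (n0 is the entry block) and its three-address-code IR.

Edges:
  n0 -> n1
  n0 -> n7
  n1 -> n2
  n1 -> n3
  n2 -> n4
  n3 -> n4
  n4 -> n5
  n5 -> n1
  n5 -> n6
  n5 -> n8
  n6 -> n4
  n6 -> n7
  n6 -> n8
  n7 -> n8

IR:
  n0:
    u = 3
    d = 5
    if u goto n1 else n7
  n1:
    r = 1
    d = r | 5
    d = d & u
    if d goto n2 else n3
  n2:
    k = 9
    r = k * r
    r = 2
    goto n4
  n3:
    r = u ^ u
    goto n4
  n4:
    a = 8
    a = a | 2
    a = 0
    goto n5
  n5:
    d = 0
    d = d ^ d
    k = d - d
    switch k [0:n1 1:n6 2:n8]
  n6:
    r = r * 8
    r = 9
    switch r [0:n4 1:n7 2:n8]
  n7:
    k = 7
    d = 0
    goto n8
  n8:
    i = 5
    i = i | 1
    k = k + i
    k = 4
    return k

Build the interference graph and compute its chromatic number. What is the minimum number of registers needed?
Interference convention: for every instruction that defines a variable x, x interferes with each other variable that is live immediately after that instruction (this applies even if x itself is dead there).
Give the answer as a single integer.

def/use:
  n0: def={d,u} ue=∅
  n1: def={d,r} ue={u}
  n2: def={k,r} ue={r}
  n3: def={r} ue={u}
  n4: def={a} ue=∅
  n5: def={d,k} ue=∅
  n6: def={r} ue={r}
  n7: def={d,k} ue=∅
  n8: def={i,k} ue={k}

Liveness:
  live n0: ∅→{u}
  live n1: {u}→{r,u}
  live n2: {r,u}→{r,u}
  live n3: {u}→{r,u}
  live n4: {r,u}→{r,u}
  live n5: {r,u}→{k,r,u}
  live n6: {k,r,u}→{k,r,u}
  live n7: ∅→{k}
  live n8: {k}→∅

Interference:
  a↔{r,u}
  d↔{k,r,u}
  i↔{k}
  k↔{d,i,r,u}
  r↔{a,d,k,u}
  u↔{a,d,k,r}

Colouring:
  lower bound: {d,k,r,u} mutually conflict ⇒ χ ≥ 4
  4-colouring: R0={a,k}  R1={i,r}  R2={u}  R3={d}
  χ = 4

Answer: 4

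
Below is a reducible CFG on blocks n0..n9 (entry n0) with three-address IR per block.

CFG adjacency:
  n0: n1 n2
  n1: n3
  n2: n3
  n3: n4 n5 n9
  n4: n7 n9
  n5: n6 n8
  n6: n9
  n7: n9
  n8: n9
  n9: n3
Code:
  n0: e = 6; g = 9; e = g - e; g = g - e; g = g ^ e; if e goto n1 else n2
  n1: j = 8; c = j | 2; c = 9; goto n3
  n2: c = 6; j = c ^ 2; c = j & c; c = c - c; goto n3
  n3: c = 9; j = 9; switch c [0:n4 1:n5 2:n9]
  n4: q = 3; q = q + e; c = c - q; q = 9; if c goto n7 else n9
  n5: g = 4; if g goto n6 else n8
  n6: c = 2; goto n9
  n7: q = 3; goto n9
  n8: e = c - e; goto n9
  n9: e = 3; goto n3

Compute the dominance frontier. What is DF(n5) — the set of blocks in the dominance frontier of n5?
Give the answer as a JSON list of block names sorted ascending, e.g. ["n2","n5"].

Answer: ["n9"]

Working:
idom tree: n1←n0 n2←n0 n3←n0 n4←n3 n5←n3 n6←n5 n7←n4 n8←n5 n9←n3
Dom at joins:
  n3: preds {n1,n2,n9}: {n0,n1} ∩ {n0,n2} ∩ {n0,n3,n9} = {n0}; idom=n0
  n9: preds {n3,n4,n6,n7,n8}: {n0,n3} ∩ {n0,n3,n4} ∩ {n0,n3,n5,n6} ∩ {n0,n3,n4,n7} ∩ {n0,n3,n5,n8} = {n0,n3}; idom=n3

Frontier:
  join n3 pred n1: n1 stop@n0
  join n3 pred n2: n2 stop@n0
  join n3 pred n9: n9→n3 stop@n0
  join n9 pred n3: · stop@n3
  join n9 pred n4: n4 stop@n3
  join n9 pred n6: n6→n5 stop@n3
  join n9 pred n7: n7→n4 stop@n3
  join n9 pred n8: n8→n5 stop@n3
  n0 → ∅
  n1 → {n3}
  n2 → {n3}
  n3 → {n3}
  n4 → {n9}
  n5 → {n9}
  n6 → {n9}
  n7 → {n9}
  n8 → {n9}
  n9 → {n3}

DF(n5) = ["n9"]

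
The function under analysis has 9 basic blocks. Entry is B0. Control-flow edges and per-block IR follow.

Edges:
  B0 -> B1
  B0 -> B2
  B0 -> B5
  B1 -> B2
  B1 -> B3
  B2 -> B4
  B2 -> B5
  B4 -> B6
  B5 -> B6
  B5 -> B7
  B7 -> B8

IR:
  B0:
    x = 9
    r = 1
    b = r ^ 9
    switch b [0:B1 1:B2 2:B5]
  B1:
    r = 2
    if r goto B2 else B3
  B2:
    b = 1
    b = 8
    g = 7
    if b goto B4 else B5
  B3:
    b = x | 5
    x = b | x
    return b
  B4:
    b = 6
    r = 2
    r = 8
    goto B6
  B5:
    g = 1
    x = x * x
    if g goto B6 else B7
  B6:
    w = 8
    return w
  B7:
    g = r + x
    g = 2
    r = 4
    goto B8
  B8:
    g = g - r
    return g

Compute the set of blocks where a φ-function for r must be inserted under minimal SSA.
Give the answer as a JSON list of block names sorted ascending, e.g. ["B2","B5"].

Answer: ["B2", "B5", "B6"]

Working:
idom tree: B1←B0 B2←B0 B3←B1 B4←B2 B5←B0 B6←B0 B7←B5 B8←B7
Dom at joins:
  B2: preds {B0,B1}: {B0} ∩ {B0,B1} = {B0}; idom=B0
  B5: preds {B0,B2}: {B0} ∩ {B0,B2} = {B0}; idom=B0
  B6: preds {B4,B5}: {B0,B2,B4} ∩ {B0,B5} = {B0}; idom=B0

Frontier:
  B2←B0: walk · to B0
  B2←B1: walk B1 to B0
  B5←B0: walk · to B0
  B5←B2: walk B2 to B0
  B6←B4: walk B4→B2 to B0
  B6←B5: walk B5 to B0
  B0 → ∅
  B1 → {B2}
  B2 → {B5,B6}
  B3 → ∅
  B4 → {B6}
  B5 → {B6}
  B6 → ∅
  B7 → ∅
  B8 → ∅

φ for r: defs {B0,B1,B4,B7}
  DF⁺ = {B2,B5,B6}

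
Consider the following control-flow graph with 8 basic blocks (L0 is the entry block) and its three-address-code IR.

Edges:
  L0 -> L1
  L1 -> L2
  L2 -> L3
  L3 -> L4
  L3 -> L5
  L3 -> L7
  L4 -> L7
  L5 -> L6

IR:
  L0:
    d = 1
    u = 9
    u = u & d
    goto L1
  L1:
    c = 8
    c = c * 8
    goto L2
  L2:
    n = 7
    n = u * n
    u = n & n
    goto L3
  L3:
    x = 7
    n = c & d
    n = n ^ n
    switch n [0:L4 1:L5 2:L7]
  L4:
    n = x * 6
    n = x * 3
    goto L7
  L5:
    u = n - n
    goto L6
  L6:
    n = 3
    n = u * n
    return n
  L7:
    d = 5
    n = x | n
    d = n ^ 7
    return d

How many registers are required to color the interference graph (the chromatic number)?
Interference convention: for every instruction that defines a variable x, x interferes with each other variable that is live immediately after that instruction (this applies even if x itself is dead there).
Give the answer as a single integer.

Answer: 4

Derivation:
Per-block:
  L0: {d,u} / ∅
  L1: {c} / ∅
  L2: {n,u} / {u}
  L3: {n,x} / {c,d}
  L4: {n} / {x}
  L5: {u} / {n}
  L6: {n} / {u}
  L7: {d,n} / {n,x}

Live sets:
  live L0: ∅→{d,u}
  live L1: {d,u}→{c,d,u}
  live L2: {c,d,u}→{c,d}
  live L3: {c,d}→{n,x}
  live L4: {x}→{n,x}
  live L5: {n}→{u}
  live L6: {u}→∅
  live L7: {n,x}→∅

Conflict graph:
  c↔{d,n,u,x}
  d↔{c,n,u,x}
  n↔{c,d,u,x}
  u↔{c,d,n}
  x↔{c,d,n}

Chromatic number:
  {c,d,n,u} pairwise interfere (4-clique) ⇒ χ ≥ 4
  assign c→r0 d→r1 n→r2 u→r3 x→r3 — no edge inside a register ⇒ χ ≤ 4
  χ = 4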